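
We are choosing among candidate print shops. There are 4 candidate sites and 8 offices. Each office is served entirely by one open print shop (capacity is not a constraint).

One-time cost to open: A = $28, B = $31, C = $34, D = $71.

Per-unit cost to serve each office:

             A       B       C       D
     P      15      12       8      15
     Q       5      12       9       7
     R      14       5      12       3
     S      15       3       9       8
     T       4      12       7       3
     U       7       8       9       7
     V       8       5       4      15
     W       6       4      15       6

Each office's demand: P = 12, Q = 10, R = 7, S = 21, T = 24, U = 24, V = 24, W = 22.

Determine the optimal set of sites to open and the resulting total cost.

For any fixed open set, each office goes to its cheapest open site; total = fixed + service.
{A, B, C}: P→C 8·12=96, Q→A 5·10=50, R→B 5·7=35, S→B 3·21=63, T→A 4·24=96, U→A 7·24=168, V→C 4·24=96, W→B 4·22=88. Service 692; fixed 93; total 785.
{B, C, D}: service 674 + fixed 136 = 810
{A, B, C, D}: P→C 8·12=96, Q→A 5·10=50, R→D 3·7=21, S→B 3·21=63, T→D 3·24=72, U→A 7·24=168, V→C 4·24=96, W→B 4·22=88. Service 654; fixed 164; total 818.
{A}: P→A 15·12=180, Q→A 5·10=50, R→A 14·7=98, S→A 15·21=315, T→A 4·24=96, U→A 7·24=168, V→A 8·24=192, W→A 6·22=132. Service 1231; fixed 28; total 1259.
No other subset beats 785.

Open A, B and C; minimum total cost 785.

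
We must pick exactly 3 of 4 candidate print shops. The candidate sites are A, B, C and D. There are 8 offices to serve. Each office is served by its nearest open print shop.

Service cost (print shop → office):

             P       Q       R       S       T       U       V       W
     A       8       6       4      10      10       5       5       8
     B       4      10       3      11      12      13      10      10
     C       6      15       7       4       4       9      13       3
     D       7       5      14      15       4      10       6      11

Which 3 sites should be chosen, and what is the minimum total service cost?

Choose A, B and C; total service cost 34.

With exactly 3 open, each office uses its cheapest among the chosen.
{A, B, C}: P→B 4, Q→A 6, R→B 3, S→C 4, T→C 4, U→A 5, V→A 5, W→C 3. Service cost 34.
{A, C, D}: service cost 36
{B, C, D}: service cost 38
Among all 4 size-3 choices, {A, B, C} is lowest.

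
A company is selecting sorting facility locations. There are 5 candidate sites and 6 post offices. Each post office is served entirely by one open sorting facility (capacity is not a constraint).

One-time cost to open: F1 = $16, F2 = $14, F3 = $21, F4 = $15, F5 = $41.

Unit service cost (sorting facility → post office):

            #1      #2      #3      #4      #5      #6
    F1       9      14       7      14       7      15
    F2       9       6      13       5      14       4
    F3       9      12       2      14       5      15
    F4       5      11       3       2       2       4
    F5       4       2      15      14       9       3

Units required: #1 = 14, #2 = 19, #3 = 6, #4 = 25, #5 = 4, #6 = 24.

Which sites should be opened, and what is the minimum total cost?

For any fixed open set, each post office goes to its cheapest open site; total = fixed + service.
{F4, F5}: #1→F5 4·14=56, #2→F5 2·19=38, #3→F4 3·6=18, #4→F4 2·25=50, #5→F4 2·4=8, #6→F5 3·24=72. Service 242; fixed 56; total 298.
{F2, F4, F5}: service 242 + fixed 70 = 312
{F3, F4, F5}: service 236 + fixed 77 = 313
{F1, F2, F3, F4, F5}: service 236 + fixed 107 = 343
No other subset beats 298.

Open F4 and F5; minimum total cost 298.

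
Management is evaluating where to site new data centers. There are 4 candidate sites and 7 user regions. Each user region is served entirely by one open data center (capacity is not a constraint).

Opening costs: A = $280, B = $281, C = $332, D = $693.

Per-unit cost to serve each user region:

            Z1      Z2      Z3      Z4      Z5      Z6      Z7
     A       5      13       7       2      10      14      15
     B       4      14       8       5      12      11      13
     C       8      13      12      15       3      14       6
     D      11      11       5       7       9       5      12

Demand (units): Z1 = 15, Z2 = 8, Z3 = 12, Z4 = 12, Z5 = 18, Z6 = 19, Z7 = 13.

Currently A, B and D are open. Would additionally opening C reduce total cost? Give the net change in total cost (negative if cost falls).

No — net change +146 (cost rises by 146).

Current service cost with {A, B, D}: 645.
Adding C: each user region re-picks its cheapest; new service cost 459, saving 186.
Extra fixed cost: 332. Net change = 332 − 186 = 146.
(Totals: 1899 → 2045.)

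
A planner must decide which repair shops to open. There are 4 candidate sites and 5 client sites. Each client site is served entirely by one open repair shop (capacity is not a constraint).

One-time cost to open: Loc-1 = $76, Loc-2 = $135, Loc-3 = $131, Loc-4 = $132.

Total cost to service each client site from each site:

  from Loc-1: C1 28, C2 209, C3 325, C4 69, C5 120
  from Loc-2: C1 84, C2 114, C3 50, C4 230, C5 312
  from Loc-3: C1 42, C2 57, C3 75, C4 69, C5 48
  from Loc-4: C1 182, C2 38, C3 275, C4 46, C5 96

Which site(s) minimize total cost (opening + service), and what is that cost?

Open Loc-3 only; minimum total cost 422.

For any fixed open set, each client site goes to its cheapest open site; total = fixed + service.
{Loc-3}: C1→Loc-3 42, C2→Loc-3 57, C3→Loc-3 75, C4→Loc-3 69, C5→Loc-3 48. Service 291; fixed 131; total 422.
{Loc-1, Loc-3}: service 277 + fixed 207 = 484
{Loc-3, Loc-4}: C1→Loc-3 42, C2→Loc-4 38, C3→Loc-3 75, C4→Loc-4 46, C5→Loc-3 48. Service 249; fixed 263; total 512.
{Loc-1, Loc-2, Loc-3, Loc-4}: C1→Loc-1 28, C2→Loc-4 38, C3→Loc-2 50, C4→Loc-4 46, C5→Loc-3 48. Service 210; fixed 474; total 684.
No other subset beats 422.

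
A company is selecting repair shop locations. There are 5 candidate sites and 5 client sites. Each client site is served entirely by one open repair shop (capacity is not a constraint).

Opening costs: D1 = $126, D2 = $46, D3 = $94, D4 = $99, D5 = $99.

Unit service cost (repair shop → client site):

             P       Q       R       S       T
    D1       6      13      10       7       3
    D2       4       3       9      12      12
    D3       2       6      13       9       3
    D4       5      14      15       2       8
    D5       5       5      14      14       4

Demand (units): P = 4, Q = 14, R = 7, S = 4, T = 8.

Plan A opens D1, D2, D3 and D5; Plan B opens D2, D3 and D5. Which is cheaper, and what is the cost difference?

Plan B is cheaper by 118.

Plan A: {D1, D2, D3, D5}: P→D3 2·4=8, Q→D2 3·14=42, R→D2 9·7=63, S→D1 7·4=28, T→D1 3·8=24. Service 165; fixed 365; total 530.
Plan B: {D2, D3, D5}: P→D3 2·4=8, Q→D2 3·14=42, R→D2 9·7=63, S→D3 9·4=36, T→D3 3·8=24. Service 173; fixed 239; total 412.
Difference: |530 − 412| = 118.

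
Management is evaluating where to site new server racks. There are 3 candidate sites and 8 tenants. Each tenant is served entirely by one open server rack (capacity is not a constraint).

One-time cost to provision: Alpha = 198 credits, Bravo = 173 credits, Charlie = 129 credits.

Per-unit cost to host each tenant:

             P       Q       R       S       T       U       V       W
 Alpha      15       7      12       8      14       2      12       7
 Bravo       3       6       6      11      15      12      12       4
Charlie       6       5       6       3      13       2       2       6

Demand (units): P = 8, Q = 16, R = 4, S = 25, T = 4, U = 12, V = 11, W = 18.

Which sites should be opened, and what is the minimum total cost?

For any fixed open set, each tenant goes to its cheapest open site; total = fixed + service.
{Charlie}: P→Charlie 6·8=48, Q→Charlie 5·16=80, R→Charlie 6·4=24, S→Charlie 3·25=75, T→Charlie 13·4=52, U→Charlie 2·12=24, V→Charlie 2·11=22, W→Charlie 6·18=108. Service 433; fixed 129; total 562.
{Bravo, Charlie}: service 373 + fixed 302 = 675
{Alpha, Charlie}: service 433 + fixed 327 = 760
{Alpha, Bravo, Charlie}: service 373 + fixed 500 = 873
(All 7 nonempty subsets were checked; Charlie only is lowest.)

Open Charlie only; minimum total cost 562.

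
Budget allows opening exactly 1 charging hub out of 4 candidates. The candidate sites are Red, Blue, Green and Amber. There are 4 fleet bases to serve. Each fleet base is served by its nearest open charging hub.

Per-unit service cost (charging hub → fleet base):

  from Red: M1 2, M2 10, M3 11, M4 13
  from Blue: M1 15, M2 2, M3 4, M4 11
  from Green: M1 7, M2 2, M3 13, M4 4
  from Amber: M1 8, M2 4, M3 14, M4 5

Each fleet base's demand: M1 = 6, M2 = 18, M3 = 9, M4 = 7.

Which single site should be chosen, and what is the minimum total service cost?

With exactly 1 open, each fleet base uses its cheapest among the chosen.
{Green}: M1→Green 7·6=42, M2→Green 2·18=36, M3→Green 13·9=117, M4→Green 4·7=28. Service cost 223.
{Blue}: service cost 239
{Amber}: service cost 281
Among all 4 size-1 choices, {Green} is lowest.

Choose Green only; total service cost 223.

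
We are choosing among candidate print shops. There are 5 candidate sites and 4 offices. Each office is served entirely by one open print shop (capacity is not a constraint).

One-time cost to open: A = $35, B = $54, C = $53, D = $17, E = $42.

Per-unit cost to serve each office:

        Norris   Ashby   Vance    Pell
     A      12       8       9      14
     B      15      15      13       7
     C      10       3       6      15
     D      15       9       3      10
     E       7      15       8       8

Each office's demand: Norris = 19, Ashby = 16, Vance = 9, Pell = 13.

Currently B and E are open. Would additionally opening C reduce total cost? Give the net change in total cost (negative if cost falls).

Yes — net change −157 (cost falls by 157).

Current service cost with {B, E}: 536.
Adding C: each office re-picks its cheapest; new service cost 326, saving 210.
Extra fixed cost: 53. Net change = 53 − 210 = -157.
(Totals: 632 → 475.)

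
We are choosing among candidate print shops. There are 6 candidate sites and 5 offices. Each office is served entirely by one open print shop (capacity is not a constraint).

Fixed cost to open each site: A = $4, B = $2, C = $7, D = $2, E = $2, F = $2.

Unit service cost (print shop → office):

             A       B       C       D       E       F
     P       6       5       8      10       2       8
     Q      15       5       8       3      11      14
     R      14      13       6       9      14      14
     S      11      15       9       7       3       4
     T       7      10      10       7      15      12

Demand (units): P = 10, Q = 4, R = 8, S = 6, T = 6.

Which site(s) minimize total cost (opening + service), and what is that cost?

For any fixed open set, each office goes to its cheapest open site; total = fixed + service.
{C, D, E}: P→E 2·10=20, Q→D 3·4=12, R→C 6·8=48, S→E 3·6=18, T→D 7·6=42. Service 140; fixed 11; total 151.
{B, C, D, E}: service 140 + fixed 13 = 153
{C, D, E, F}: service 140 + fixed 13 = 153
{A, B, C, D, E, F}: service 140 + fixed 19 = 159
No other subset beats 151.

Open C, D and E; minimum total cost 151.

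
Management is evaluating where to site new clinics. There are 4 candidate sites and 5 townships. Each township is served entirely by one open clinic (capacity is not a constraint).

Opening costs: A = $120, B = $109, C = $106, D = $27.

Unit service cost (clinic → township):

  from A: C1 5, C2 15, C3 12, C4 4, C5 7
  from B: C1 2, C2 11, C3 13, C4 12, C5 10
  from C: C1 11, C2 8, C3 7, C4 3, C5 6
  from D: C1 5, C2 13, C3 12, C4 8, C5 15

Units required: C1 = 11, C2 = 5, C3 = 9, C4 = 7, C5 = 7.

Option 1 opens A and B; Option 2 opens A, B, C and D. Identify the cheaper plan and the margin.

Option 1: {A, B}: C1→B 2·11=22, C2→B 11·5=55, C3→A 12·9=108, C4→A 4·7=28, C5→A 7·7=49. Service 262; fixed 229; total 491.
Option 2: {A, B, C, D}: C1→B 2·11=22, C2→C 8·5=40, C3→C 7·9=63, C4→C 3·7=21, C5→C 6·7=42. Service 188; fixed 362; total 550.
Difference: |491 − 550| = 59.

Option 1 is cheaper by 59.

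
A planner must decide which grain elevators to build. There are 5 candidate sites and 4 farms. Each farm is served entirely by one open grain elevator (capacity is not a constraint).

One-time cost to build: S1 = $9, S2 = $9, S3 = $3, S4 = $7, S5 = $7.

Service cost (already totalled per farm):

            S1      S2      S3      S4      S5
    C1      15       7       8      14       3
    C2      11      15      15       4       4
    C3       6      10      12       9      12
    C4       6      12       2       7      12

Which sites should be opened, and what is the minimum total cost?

Open S3 and S5; minimum total cost 31.

For any fixed open set, each farm goes to its cheapest open site; total = fixed + service.
{S3, S5}: C1→S5 3, C2→S5 4, C3→S3 12, C4→S3 2. Service 21; fixed 10; total 31.
{S3, S4}: service 23 + fixed 10 = 33
{S1, S3, S5}: service 15 + fixed 19 = 34
{S1, S2, S3, S4, S5}: service 15 + fixed 35 = 50
No other subset beats 31.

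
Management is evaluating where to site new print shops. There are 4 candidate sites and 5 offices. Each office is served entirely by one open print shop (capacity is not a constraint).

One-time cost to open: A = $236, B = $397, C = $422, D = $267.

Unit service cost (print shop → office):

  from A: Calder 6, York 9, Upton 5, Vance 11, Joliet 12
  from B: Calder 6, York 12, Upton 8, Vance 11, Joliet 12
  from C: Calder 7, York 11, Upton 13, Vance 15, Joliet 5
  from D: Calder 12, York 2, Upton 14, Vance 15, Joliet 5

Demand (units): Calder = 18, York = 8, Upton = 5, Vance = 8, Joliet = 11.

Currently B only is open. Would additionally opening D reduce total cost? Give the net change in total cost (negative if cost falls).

No — net change +110 (cost rises by 110).

Current service cost with {B}: 464.
Adding D: each office re-picks its cheapest; new service cost 307, saving 157.
Extra fixed cost: 267. Net change = 267 − 157 = 110.
(Totals: 861 → 971.)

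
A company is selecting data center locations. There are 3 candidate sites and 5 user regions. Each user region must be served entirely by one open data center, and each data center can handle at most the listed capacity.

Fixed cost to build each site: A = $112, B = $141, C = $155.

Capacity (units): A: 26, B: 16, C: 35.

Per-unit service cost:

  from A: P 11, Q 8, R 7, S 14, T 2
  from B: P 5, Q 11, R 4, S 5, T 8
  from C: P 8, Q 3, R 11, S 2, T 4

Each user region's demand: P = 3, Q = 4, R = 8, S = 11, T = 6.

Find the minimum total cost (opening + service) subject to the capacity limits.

Open {C}: P→C 8·3=24, Q→C 3·4=12, R→C 11·8=88, S→C 2·11=22, T→C 4·6=24.
Loads: C carries 32/35. Service 170; fixed 155; total 325.
Next best feasible plan costs 393.

Minimum total cost: 325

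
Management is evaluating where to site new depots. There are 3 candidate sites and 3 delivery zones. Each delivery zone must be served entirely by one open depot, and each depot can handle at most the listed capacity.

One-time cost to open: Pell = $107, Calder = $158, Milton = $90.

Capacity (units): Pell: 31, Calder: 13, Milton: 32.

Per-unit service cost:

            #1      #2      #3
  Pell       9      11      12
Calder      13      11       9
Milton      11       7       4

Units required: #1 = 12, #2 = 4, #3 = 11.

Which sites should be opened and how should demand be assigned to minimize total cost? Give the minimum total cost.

Minimum total cost: 294

Open {Milton}: #1→Milton 11·12=132, #2→Milton 7·4=28, #3→Milton 4·11=44.
Loads: Milton carries 27/32. Service 204; fixed 90; total 294.
Next best feasible plan costs 377.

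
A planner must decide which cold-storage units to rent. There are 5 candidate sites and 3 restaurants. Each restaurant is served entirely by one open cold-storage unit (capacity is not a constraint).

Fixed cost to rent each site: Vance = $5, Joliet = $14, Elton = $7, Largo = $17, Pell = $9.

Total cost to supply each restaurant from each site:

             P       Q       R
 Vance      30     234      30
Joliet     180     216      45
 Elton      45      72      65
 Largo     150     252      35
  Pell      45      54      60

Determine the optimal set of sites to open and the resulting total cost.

Open Vance and Pell; minimum total cost 128.

For any fixed open set, each restaurant goes to its cheapest open site; total = fixed + service.
{Vance, Pell}: P→Vance 30, Q→Pell 54, R→Vance 30. Service 114; fixed 14; total 128.
{Vance, Elton, Pell}: service 114 + fixed 21 = 135
{Vance, Joliet, Pell}: service 114 + fixed 28 = 142
{Vance, Joliet, Elton, Largo, Pell}: service 114 + fixed 52 = 166
No other subset beats 128.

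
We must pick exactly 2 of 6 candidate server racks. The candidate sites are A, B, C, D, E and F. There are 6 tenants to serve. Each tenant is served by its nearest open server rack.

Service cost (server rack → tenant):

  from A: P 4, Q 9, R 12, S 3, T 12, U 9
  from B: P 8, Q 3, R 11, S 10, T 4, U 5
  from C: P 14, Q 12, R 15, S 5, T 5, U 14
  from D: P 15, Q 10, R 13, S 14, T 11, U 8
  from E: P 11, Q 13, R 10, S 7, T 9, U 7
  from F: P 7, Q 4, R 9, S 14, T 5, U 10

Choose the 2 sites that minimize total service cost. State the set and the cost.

With exactly 2 open, each tenant uses its cheapest among the chosen.
{A, B}: P→A 4, Q→B 3, R→B 11, S→A 3, T→B 4, U→B 5. Service cost 30.
{A, F}: service cost 34
{B, C}: service cost 36
Among all 15 size-2 choices, {A, B} is lowest.

Choose A and B; total service cost 30.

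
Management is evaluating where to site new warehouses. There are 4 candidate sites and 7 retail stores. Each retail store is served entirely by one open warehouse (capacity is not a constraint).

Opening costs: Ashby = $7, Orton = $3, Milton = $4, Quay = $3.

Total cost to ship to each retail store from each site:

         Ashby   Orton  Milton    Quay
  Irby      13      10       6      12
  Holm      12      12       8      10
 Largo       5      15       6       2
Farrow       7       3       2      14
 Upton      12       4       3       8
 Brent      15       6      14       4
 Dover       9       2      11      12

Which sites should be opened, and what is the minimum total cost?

Open Orton, Milton and Quay; minimum total cost 37.

For any fixed open set, each retail store goes to its cheapest open site; total = fixed + service.
{Orton, Milton, Quay}: Irby→Milton 6, Holm→Milton 8, Largo→Quay 2, Farrow→Milton 2, Upton→Milton 3, Brent→Quay 4, Dover→Orton 2. Service 27; fixed 10; total 37.
{Orton, Milton}: Irby→Milton 6, Holm→Milton 8, Largo→Milton 6, Farrow→Milton 2, Upton→Milton 3, Brent→Orton 6, Dover→Orton 2. Service 33; fixed 7; total 40.
{Orton, Quay}: service 35 + fixed 6 = 41
{Ashby, Orton, Milton, Quay}: service 27 + fixed 17 = 44
No other subset beats 37.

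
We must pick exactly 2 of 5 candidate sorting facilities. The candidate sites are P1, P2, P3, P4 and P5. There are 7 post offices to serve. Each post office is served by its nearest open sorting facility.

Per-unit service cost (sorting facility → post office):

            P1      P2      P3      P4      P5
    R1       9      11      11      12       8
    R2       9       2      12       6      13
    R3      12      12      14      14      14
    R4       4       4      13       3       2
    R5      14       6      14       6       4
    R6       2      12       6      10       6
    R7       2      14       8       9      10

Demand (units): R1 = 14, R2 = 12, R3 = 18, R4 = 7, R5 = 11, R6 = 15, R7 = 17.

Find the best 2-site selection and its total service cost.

With exactly 2 open, each post office uses its cheapest among the chosen.
{P1, P2}: R1→P1 9·14=126, R2→P2 2·12=24, R3→P1 12·18=216, R4→P1 4·7=28, R5→P2 6·11=66, R6→P1 2·15=30, R7→P1 2·17=34. Service cost 524.
{P1, P5}: service cost 558
{P1, P4}: service cost 565
Among all 10 size-2 choices, {P1, P2} is lowest.

Choose P1 and P2; total service cost 524.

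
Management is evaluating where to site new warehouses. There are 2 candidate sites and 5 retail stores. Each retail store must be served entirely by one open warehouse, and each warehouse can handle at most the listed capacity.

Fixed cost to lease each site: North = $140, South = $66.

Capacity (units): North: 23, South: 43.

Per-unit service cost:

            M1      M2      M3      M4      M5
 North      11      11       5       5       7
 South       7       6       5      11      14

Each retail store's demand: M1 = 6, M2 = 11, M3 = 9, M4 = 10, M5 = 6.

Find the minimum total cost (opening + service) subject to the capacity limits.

Minimum total cost: 413

Open {South}: M1→South 7·6=42, M2→South 6·11=66, M3→South 5·9=45, M4→South 11·10=110, M5→South 14·6=84.
Loads: South carries 42/43. Service 347; fixed 66; total 413.
Next best feasible plan costs 451.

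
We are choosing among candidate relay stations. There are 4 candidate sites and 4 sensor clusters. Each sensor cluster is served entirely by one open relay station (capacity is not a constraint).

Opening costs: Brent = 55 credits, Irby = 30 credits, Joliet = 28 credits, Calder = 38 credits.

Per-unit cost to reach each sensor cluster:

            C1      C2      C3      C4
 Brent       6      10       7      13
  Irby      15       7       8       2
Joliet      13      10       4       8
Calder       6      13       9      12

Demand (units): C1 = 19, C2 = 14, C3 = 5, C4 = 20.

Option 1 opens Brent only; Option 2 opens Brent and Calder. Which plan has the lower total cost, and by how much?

Option 1: {Brent}: C1→Brent 6·19=114, C2→Brent 10·14=140, C3→Brent 7·5=35, C4→Brent 13·20=260. Service 549; fixed 55; total 604.
Option 2: {Brent, Calder}: C1→Brent 6·19=114, C2→Brent 10·14=140, C3→Brent 7·5=35, C4→Calder 12·20=240. Service 529; fixed 93; total 622.
Difference: |604 − 622| = 18.

Option 1 is cheaper by 18.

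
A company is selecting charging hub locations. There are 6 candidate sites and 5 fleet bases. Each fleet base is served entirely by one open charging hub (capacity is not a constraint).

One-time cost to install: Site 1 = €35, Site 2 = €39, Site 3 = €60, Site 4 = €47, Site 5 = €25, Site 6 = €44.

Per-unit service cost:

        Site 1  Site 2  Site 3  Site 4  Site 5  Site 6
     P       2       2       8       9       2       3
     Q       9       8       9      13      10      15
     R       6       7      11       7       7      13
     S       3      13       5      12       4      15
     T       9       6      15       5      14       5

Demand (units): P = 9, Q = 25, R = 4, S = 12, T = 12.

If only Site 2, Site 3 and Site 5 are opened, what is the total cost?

Total cost: 490

Each fleet base is assigned to its cheapest site among the open ones.
{Site 2, Site 3, Site 5}: P→Site 2 2·9=18, Q→Site 2 8·25=200, R→Site 2 7·4=28, S→Site 5 4·12=48, T→Site 2 6·12=72. Service 366; fixed 124; total 490.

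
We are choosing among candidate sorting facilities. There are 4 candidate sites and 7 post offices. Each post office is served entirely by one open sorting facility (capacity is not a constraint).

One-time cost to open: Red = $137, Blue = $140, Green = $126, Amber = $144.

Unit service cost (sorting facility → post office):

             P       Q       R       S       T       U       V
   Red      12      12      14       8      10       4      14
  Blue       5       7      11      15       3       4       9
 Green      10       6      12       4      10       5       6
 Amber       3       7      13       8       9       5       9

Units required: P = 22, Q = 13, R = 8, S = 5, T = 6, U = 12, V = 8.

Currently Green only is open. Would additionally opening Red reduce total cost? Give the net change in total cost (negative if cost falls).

No — net change +125 (cost rises by 125).

Current service cost with {Green}: 582.
Adding Red: each post office re-picks its cheapest; new service cost 570, saving 12.
Extra fixed cost: 137. Net change = 137 − 12 = 125.
(Totals: 708 → 833.)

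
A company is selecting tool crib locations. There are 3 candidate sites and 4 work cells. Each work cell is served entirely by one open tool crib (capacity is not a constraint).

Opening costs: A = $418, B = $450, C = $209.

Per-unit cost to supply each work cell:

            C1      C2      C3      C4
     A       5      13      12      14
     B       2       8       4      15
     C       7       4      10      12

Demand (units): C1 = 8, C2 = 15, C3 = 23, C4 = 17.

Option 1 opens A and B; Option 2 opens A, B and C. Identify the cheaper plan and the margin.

Option 1 is cheaper by 115.

Option 1: {A, B}: C1→B 2·8=16, C2→B 8·15=120, C3→B 4·23=92, C4→A 14·17=238. Service 466; fixed 868; total 1334.
Option 2: {A, B, C}: C1→B 2·8=16, C2→C 4·15=60, C3→B 4·23=92, C4→C 12·17=204. Service 372; fixed 1077; total 1449.
Difference: |1334 − 1449| = 115.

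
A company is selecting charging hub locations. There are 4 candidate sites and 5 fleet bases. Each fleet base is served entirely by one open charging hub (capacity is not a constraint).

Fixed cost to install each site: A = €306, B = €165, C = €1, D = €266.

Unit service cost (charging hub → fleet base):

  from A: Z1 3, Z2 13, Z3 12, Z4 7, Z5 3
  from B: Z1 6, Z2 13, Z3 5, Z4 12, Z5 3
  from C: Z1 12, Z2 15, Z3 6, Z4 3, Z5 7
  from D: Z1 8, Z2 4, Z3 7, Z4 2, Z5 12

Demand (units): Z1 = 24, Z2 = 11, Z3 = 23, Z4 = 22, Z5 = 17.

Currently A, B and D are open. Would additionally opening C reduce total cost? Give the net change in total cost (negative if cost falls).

No — net change +1 (cost rises by 1).

Current service cost with {A, B, D}: 326.
Adding C: each fleet base re-picks its cheapest; new service cost 326, saving 0.
Extra fixed cost: 1. Net change = 1 − 0 = 1.
(Totals: 1063 → 1064.)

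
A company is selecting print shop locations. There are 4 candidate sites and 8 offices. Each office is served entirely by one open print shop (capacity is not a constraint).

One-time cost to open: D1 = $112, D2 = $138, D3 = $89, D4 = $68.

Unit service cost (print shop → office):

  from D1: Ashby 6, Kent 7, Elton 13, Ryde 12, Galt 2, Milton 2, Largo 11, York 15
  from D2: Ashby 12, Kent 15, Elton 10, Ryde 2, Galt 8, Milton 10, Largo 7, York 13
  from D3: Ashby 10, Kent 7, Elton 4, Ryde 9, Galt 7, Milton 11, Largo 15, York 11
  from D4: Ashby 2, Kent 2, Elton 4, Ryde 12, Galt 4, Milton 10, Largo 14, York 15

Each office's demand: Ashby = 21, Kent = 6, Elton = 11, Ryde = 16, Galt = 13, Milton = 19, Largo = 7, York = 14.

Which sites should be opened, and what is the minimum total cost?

For any fixed open set, each office goes to its cheapest open site; total = fixed + service.
{D1, D2, D4}: Ashby→D4 2·21=42, Kent→D4 2·6=12, Elton→D4 4·11=44, Ryde→D2 2·16=32, Galt→D1 2·13=26, Milton→D1 2·19=38, Largo→D2 7·7=49, York→D2 13·14=182. Service 425; fixed 318; total 743.
{D1, D2, D3, D4}: service 397 + fixed 407 = 804
{D1, D3, D4}: service 537 + fixed 269 = 806
{D4}: Ashby→D4 2·21=42, Kent→D4 2·6=12, Elton→D4 4·11=44, Ryde→D4 12·16=192, Galt→D4 4·13=52, Milton→D4 10·19=190, Largo→D4 14·7=98, York→D4 15·14=210. Service 840; fixed 68; total 908.
No other subset beats 743.

Open D1, D2 and D4; minimum total cost 743.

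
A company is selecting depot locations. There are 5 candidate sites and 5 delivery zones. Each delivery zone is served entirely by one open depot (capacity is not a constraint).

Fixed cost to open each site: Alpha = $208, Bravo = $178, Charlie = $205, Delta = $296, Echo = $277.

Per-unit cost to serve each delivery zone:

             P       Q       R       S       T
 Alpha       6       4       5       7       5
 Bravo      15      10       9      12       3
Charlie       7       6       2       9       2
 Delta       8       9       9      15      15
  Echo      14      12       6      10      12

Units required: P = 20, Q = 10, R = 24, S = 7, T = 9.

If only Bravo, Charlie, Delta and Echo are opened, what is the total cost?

Each delivery zone is assigned to its cheapest site among the open ones.
{Bravo, Charlie, Delta, Echo}: P→Charlie 7·20=140, Q→Charlie 6·10=60, R→Charlie 2·24=48, S→Charlie 9·7=63, T→Charlie 2·9=18. Service 329; fixed 956; total 1285.

Total cost: 1285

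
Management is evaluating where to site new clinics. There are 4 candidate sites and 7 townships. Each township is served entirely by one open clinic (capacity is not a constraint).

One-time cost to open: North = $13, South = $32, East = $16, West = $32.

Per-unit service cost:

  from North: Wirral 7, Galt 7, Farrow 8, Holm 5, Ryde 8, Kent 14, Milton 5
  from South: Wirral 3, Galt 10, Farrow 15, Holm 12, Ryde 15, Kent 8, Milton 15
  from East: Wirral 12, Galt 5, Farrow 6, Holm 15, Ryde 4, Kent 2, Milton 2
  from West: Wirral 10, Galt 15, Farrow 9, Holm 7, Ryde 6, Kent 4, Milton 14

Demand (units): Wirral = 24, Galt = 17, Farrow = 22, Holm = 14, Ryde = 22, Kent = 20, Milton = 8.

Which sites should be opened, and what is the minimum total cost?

Open North, South and East; minimum total cost 564.

For any fixed open set, each township goes to its cheapest open site; total = fixed + service.
{North, South, East}: Wirral→South 3·24=72, Galt→East 5·17=85, Farrow→East 6·22=132, Holm→North 5·14=70, Ryde→East 4·22=88, Kent→East 2·20=40, Milton→East 2·8=16. Service 503; fixed 61; total 564.
{North, South, East, West}: Wirral→South 3·24=72, Galt→East 5·17=85, Farrow→East 6·22=132, Holm→North 5·14=70, Ryde→East 4·22=88, Kent→East 2·20=40, Milton→East 2·8=16. Service 503; fixed 93; total 596.
{South, East, West}: service 531 + fixed 80 = 611
{North}: service 1029 + fixed 13 = 1042
No other subset beats 564.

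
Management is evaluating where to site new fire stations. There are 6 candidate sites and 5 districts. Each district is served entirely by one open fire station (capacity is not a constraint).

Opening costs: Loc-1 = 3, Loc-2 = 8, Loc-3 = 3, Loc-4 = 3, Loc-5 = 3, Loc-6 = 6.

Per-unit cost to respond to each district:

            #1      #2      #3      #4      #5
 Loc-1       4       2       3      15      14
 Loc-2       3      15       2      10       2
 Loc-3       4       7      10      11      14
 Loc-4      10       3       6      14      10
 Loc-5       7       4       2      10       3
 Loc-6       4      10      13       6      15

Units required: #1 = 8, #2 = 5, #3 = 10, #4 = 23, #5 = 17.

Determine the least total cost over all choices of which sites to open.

Minimum total cost: 243

For any fixed open set, each district goes to its cheapest open site; total = fixed + service.
{Loc-1, Loc-2, Loc-6}: #1→Loc-2 3·8=24, #2→Loc-1 2·5=10, #3→Loc-2 2·10=20, #4→Loc-6 6·23=138, #5→Loc-2 2·17=34. Service 226; fixed 17; total 243.
{Loc-1, Loc-2, Loc-3, Loc-6}: service 226 + fixed 20 = 246
{Loc-1, Loc-2, Loc-4, Loc-6}: service 226 + fixed 20 = 246
{Loc-1, Loc-2, Loc-3, Loc-4, Loc-5, Loc-6}: #1→Loc-2 3·8=24, #2→Loc-1 2·5=10, #3→Loc-2 2·10=20, #4→Loc-6 6·23=138, #5→Loc-2 2·17=34. Service 226; fixed 26; total 252.
No other subset beats 243.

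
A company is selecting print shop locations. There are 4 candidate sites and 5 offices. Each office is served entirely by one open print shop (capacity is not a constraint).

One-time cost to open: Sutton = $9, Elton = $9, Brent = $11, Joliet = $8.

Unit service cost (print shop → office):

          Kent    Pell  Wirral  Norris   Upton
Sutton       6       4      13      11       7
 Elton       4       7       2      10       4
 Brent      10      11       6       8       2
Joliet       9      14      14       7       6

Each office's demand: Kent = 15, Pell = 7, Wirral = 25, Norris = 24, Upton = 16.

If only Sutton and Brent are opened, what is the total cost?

Total cost: 512

Each office is assigned to its cheapest site among the open ones.
{Sutton, Brent}: Kent→Sutton 6·15=90, Pell→Sutton 4·7=28, Wirral→Brent 6·25=150, Norris→Brent 8·24=192, Upton→Brent 2·16=32. Service 492; fixed 20; total 512.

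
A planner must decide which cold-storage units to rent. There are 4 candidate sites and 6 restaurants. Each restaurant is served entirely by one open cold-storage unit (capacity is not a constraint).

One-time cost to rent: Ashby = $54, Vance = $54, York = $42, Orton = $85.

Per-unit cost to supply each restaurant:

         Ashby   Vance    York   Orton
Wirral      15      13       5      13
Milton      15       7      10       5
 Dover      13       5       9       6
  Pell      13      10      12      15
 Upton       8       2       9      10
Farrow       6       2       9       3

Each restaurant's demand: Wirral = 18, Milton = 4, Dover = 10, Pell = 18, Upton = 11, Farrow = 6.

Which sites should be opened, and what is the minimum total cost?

For any fixed open set, each restaurant goes to its cheapest open site; total = fixed + service.
{Vance, York}: Wirral→York 5·18=90, Milton→Vance 7·4=28, Dover→Vance 5·10=50, Pell→Vance 10·18=180, Upton→Vance 2·11=22, Farrow→Vance 2·6=12. Service 382; fixed 96; total 478.
{Ashby, Vance, York}: Wirral→York 5·18=90, Milton→Vance 7·4=28, Dover→Vance 5·10=50, Pell→Vance 10·18=180, Upton→Vance 2·11=22, Farrow→Vance 2·6=12. Service 382; fixed 150; total 532.
{Vance, York, Orton}: service 374 + fixed 181 = 555
{Ashby, Vance, York, Orton}: service 374 + fixed 235 = 609
No other subset beats 478.

Open Vance and York; minimum total cost 478.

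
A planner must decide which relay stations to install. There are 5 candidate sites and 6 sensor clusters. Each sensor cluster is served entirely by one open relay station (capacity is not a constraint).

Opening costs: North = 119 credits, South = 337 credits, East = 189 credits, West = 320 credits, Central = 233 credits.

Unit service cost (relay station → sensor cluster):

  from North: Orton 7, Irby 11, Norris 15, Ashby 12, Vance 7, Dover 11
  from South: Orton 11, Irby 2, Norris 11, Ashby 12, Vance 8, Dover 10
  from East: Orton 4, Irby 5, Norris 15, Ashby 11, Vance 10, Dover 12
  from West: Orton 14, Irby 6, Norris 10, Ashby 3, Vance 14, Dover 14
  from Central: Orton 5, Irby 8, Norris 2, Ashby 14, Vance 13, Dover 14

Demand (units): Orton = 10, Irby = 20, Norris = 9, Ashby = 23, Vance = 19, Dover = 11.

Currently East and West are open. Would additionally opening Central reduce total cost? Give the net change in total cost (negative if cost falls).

Current service cost with {East, West}: 621.
Adding Central: each sensor cluster re-picks its cheapest; new service cost 549, saving 72.
Extra fixed cost: 233. Net change = 233 − 72 = 161.
(Totals: 1130 → 1291.)

No — net change +161 (cost rises by 161).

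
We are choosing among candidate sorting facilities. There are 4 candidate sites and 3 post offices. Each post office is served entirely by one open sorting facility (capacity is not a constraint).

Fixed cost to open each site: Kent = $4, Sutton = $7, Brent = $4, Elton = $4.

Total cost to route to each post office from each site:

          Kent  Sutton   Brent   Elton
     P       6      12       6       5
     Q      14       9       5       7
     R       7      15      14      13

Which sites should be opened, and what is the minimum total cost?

Open Kent and Brent; minimum total cost 26.

For any fixed open set, each post office goes to its cheapest open site; total = fixed + service.
{Kent, Brent}: P→Kent 6, Q→Brent 5, R→Kent 7. Service 18; fixed 8; total 26.
{Kent, Elton}: service 19 + fixed 8 = 27
{Kent, Brent, Elton}: service 17 + fixed 12 = 29
{Kent, Sutton, Brent, Elton}: service 17 + fixed 19 = 36
No other subset beats 26.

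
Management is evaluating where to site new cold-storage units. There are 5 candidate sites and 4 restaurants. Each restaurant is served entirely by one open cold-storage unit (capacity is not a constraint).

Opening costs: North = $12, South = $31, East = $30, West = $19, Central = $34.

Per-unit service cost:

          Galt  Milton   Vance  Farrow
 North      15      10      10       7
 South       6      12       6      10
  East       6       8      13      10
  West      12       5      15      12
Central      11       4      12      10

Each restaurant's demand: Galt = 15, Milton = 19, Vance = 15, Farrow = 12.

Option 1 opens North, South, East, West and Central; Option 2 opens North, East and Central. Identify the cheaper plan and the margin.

Option 1: {North, South, East, West, Central}: Galt→South 6·15=90, Milton→Central 4·19=76, Vance→South 6·15=90, Farrow→North 7·12=84. Service 340; fixed 126; total 466.
Option 2: {North, East, Central}: Galt→East 6·15=90, Milton→Central 4·19=76, Vance→North 10·15=150, Farrow→North 7·12=84. Service 400; fixed 76; total 476.
Difference: |466 − 476| = 10.

Option 1 is cheaper by 10.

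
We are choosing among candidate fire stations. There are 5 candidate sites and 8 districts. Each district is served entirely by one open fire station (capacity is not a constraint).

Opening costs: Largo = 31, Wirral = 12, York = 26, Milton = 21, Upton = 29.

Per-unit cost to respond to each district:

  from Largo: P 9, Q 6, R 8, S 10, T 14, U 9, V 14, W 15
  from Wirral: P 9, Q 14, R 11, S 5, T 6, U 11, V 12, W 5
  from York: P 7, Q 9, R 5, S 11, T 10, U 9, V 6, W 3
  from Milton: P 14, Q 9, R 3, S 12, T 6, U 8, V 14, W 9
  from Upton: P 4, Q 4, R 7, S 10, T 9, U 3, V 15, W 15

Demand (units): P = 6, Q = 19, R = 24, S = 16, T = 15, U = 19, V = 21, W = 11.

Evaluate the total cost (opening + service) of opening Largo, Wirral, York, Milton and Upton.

Each district is assigned to its cheapest site among the open ones.
{Largo, Wirral, York, Milton, Upton}: P→Upton 4·6=24, Q→Upton 4·19=76, R→Milton 3·24=72, S→Wirral 5·16=80, T→Wirral 6·15=90, U→Upton 3·19=57, V→York 6·21=126, W→York 3·11=33. Service 558; fixed 119; total 677.

Total cost: 677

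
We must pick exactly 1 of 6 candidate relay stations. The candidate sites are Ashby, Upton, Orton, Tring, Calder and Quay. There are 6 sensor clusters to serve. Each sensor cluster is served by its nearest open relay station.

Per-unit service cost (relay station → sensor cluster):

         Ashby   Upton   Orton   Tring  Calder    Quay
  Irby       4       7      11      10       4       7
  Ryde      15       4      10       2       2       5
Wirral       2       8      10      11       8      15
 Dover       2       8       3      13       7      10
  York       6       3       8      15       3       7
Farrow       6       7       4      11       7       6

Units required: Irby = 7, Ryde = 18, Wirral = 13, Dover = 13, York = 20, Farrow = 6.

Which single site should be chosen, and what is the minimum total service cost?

Choose Calder only; total service cost 361.

With exactly 1 open, each sensor cluster uses its cheapest among the chosen.
{Calder}: Irby→Calder 4·7=28, Ryde→Calder 2·18=36, Wirral→Calder 8·13=104, Dover→Calder 7·13=91, York→Calder 3·20=60, Farrow→Calder 7·6=42. Service cost 361.
{Upton}: service cost 431
{Ashby}: service cost 506
Among all 6 size-1 choices, {Calder} is lowest.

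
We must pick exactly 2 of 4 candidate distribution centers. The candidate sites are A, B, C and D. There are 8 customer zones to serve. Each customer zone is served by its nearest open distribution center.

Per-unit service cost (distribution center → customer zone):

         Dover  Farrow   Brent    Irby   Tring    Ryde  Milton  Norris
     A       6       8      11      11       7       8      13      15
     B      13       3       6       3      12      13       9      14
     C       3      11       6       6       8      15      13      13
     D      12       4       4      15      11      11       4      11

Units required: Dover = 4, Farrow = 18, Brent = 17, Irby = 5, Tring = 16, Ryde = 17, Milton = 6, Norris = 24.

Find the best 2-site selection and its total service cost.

Choose A and D; total service cost 755.

With exactly 2 open, each customer zone uses its cheapest among the chosen.
{A, D}: Dover→A 6·4=24, Farrow→D 4·18=72, Brent→D 4·17=68, Irby→A 11·5=55, Tring→A 7·16=112, Ryde→A 8·17=136, Milton→D 4·6=24, Norris→D 11·24=264. Service cost 755.
{C, D}: service cost 785
{A, B}: service cost 833
Among all 6 size-2 choices, {A, D} is lowest.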